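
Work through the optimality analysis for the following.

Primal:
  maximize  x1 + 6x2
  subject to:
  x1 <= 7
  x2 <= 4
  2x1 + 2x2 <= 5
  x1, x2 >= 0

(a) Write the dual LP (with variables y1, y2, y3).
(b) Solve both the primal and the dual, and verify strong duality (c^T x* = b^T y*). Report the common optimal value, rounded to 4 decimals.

The standard primal-dual pair for 'max c^T x s.t. A x <= b, x >= 0' is:
  Dual:  min b^T y  s.t.  A^T y >= c,  y >= 0.

So the dual LP is:
  minimize  7y1 + 4y2 + 5y3
  subject to:
    y1 + 2y3 >= 1
    y2 + 2y3 >= 6
    y1, y2, y3 >= 0

Solving the primal: x* = (0, 2.5).
  primal value c^T x* = 15.
Solving the dual: y* = (0, 0, 3).
  dual value b^T y* = 15.
Strong duality: c^T x* = b^T y*. Confirmed.

15


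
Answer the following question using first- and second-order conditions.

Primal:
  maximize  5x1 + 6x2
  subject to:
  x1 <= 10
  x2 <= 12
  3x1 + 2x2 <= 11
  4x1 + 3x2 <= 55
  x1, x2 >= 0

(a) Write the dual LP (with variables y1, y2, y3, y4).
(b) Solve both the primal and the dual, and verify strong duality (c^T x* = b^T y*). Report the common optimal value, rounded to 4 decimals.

The standard primal-dual pair for 'max c^T x s.t. A x <= b, x >= 0' is:
  Dual:  min b^T y  s.t.  A^T y >= c,  y >= 0.

So the dual LP is:
  minimize  10y1 + 12y2 + 11y3 + 55y4
  subject to:
    y1 + 3y3 + 4y4 >= 5
    y2 + 2y3 + 3y4 >= 6
    y1, y2, y3, y4 >= 0

Solving the primal: x* = (0, 5.5).
  primal value c^T x* = 33.
Solving the dual: y* = (0, 0, 3, 0).
  dual value b^T y* = 33.
Strong duality: c^T x* = b^T y*. Confirmed.

33


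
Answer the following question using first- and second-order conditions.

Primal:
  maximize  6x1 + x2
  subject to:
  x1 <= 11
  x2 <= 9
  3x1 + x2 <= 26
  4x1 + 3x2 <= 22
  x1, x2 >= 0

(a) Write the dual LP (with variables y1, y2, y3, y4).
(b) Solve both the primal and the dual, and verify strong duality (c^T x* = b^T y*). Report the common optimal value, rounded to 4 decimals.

The standard primal-dual pair for 'max c^T x s.t. A x <= b, x >= 0' is:
  Dual:  min b^T y  s.t.  A^T y >= c,  y >= 0.

So the dual LP is:
  minimize  11y1 + 9y2 + 26y3 + 22y4
  subject to:
    y1 + 3y3 + 4y4 >= 6
    y2 + y3 + 3y4 >= 1
    y1, y2, y3, y4 >= 0

Solving the primal: x* = (5.5, 0).
  primal value c^T x* = 33.
Solving the dual: y* = (0, 0, 0, 1.5).
  dual value b^T y* = 33.
Strong duality: c^T x* = b^T y*. Confirmed.

33


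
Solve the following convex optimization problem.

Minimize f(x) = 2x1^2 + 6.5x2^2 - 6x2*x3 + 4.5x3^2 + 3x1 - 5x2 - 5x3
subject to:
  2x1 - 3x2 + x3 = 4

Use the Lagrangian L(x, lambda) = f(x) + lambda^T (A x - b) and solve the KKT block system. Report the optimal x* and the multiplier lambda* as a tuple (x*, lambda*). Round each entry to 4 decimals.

Form the Lagrangian:
  L(x, lambda) = (1/2) x^T Q x + c^T x + lambda^T (A x - b)
Stationarity (grad_x L = 0): Q x + c + A^T lambda = 0.
Primal feasibility: A x = b.

This gives the KKT block system:
  [ Q   A^T ] [ x     ]   [-c ]
  [ A    0  ] [ lambda ] = [ b ]

Solving the linear system:
  x*      = (1.3201, -0.1475, 0.9173)
  lambda* = (-4.1403)
  f(x*)   = 8.3363

x* = (1.3201, -0.1475, 0.9173), lambda* = (-4.1403)


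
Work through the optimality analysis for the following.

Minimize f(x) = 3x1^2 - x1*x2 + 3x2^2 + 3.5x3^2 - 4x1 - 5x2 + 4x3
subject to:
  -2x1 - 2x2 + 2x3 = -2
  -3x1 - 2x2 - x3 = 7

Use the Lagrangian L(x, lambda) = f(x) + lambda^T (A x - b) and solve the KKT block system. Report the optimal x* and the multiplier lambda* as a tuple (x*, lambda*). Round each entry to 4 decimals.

Form the Lagrangian:
  L(x, lambda) = (1/2) x^T Q x + c^T x + lambda^T (A x - b)
Stationarity (grad_x L = 0): Q x + c + A^T lambda = 0.
Primal feasibility: A x = b.

This gives the KKT block system:
  [ Q   A^T ] [ x     ]   [-c ]
  [ A    0  ] [ lambda ] = [ b ]

Solving the linear system:
  x*      = (-1.3094, -0.2541, -2.5635)
  lambda* = (3.779, -6.3867)
  f(x*)   = 24.2597

x* = (-1.3094, -0.2541, -2.5635), lambda* = (3.779, -6.3867)


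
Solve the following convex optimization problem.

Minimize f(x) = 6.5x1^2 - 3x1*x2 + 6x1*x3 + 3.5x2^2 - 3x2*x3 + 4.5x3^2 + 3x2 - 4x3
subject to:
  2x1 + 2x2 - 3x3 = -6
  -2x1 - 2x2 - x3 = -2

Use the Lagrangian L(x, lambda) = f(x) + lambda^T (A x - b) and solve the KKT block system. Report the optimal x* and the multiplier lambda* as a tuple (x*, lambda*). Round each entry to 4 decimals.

Form the Lagrangian:
  L(x, lambda) = (1/2) x^T Q x + c^T x + lambda^T (A x - b)
Stationarity (grad_x L = 0): Q x + c + A^T lambda = 0.
Primal feasibility: A x = b.

This gives the KKT block system:
  [ Q   A^T ] [ x     ]   [-c ]
  [ A    0  ] [ lambda ] = [ b ]

Solving the linear system:
  x*      = (-0.5769, 0.5769, 2)
  lambda* = (1.8558, 3.2404)
  f(x*)   = 5.6731

x* = (-0.5769, 0.5769, 2), lambda* = (1.8558, 3.2404)


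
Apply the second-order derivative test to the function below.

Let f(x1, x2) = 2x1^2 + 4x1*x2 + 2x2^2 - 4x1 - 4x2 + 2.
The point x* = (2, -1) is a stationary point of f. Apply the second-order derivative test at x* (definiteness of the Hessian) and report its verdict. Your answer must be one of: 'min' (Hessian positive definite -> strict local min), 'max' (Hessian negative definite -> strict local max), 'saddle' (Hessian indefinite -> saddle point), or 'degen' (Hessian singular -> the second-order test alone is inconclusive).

Compute the Hessian H = grad^2 f:
  H = [[4, 4], [4, 4]]
Verify stationarity: grad f(x*) = H x* + g = (0, 0).
Eigenvalues of H: 0, 8.
H has a zero eigenvalue (singular; positive semidefinite but not definite), so H is neither positive definite, negative definite, nor indefinite. The second-order test alone is inconclusive -> degen.
(Indeed, f is constant along the null direction of H through x*, so x* is not a strict local extremum.)

degen


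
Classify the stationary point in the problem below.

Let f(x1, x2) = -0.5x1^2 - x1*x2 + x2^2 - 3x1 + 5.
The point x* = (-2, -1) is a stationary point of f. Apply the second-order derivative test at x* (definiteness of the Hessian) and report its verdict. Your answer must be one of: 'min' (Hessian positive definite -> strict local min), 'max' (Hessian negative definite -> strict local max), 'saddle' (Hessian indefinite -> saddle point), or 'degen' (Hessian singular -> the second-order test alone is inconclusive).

Compute the Hessian H = grad^2 f:
  H = [[-1, -1], [-1, 2]]
Verify stationarity: grad f(x*) = H x* + g = (0, 0).
Eigenvalues of H: -1.3028, 2.3028.
Eigenvalues have mixed signs, so H is indefinite -> x* is a saddle point.

saddle


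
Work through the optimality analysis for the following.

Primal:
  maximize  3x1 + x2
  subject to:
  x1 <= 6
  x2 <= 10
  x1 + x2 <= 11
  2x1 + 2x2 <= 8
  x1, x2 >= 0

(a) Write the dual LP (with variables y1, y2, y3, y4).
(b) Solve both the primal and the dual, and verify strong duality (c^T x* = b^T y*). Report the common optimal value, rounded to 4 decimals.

The standard primal-dual pair for 'max c^T x s.t. A x <= b, x >= 0' is:
  Dual:  min b^T y  s.t.  A^T y >= c,  y >= 0.

So the dual LP is:
  minimize  6y1 + 10y2 + 11y3 + 8y4
  subject to:
    y1 + y3 + 2y4 >= 3
    y2 + y3 + 2y4 >= 1
    y1, y2, y3, y4 >= 0

Solving the primal: x* = (4, 0).
  primal value c^T x* = 12.
Solving the dual: y* = (0, 0, 0, 1.5).
  dual value b^T y* = 12.
Strong duality: c^T x* = b^T y*. Confirmed.

12


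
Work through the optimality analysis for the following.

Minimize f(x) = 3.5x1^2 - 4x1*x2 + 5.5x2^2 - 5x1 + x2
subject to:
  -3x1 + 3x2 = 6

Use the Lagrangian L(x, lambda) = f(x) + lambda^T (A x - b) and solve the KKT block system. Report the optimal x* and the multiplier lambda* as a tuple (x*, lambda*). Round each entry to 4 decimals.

Form the Lagrangian:
  L(x, lambda) = (1/2) x^T Q x + c^T x + lambda^T (A x - b)
Stationarity (grad_x L = 0): Q x + c + A^T lambda = 0.
Primal feasibility: A x = b.

This gives the KKT block system:
  [ Q   A^T ] [ x     ]   [-c ]
  [ A    0  ] [ lambda ] = [ b ]

Solving the linear system:
  x*      = (-1, 1)
  lambda* = (-5.3333)
  f(x*)   = 19

x* = (-1, 1), lambda* = (-5.3333)


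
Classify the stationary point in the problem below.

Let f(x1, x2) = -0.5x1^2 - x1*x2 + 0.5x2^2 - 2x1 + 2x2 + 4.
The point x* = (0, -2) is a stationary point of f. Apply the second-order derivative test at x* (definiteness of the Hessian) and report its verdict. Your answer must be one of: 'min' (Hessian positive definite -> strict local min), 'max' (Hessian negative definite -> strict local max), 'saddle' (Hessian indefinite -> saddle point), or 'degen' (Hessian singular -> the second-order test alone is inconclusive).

Compute the Hessian H = grad^2 f:
  H = [[-1, -1], [-1, 1]]
Verify stationarity: grad f(x*) = H x* + g = (0, 0).
Eigenvalues of H: -1.4142, 1.4142.
Eigenvalues have mixed signs, so H is indefinite -> x* is a saddle point.

saddle


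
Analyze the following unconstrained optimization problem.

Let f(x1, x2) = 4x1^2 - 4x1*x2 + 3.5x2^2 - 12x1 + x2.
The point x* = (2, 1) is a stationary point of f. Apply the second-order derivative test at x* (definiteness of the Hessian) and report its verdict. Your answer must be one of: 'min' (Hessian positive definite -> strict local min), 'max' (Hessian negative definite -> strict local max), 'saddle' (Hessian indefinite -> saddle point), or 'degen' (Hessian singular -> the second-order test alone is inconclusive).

Compute the Hessian H = grad^2 f:
  H = [[8, -4], [-4, 7]]
Verify stationarity: grad f(x*) = H x* + g = (0, 0).
Eigenvalues of H: 3.4689, 11.5311.
Both eigenvalues > 0, so H is positive definite -> x* is a strict local min.

min


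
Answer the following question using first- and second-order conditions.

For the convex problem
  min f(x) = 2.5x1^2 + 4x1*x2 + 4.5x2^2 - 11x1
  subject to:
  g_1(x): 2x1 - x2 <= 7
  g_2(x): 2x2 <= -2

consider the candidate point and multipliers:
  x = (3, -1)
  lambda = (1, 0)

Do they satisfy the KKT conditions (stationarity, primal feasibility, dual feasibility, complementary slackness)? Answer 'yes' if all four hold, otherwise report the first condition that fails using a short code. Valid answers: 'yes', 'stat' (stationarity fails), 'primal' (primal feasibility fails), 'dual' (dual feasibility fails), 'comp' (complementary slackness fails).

Gradient of f: grad f(x) = Q x + c = (0, 3)
Constraint values g_i(x) = a_i^T x - b_i:
  g_1((3, -1)) = 0
  g_2((3, -1)) = 0
Stationarity residual: grad f(x) + sum_i lambda_i a_i = (2, 2)
  -> stationarity FAILS
Primal feasibility (all g_i <= 0): OK
Dual feasibility (all lambda_i >= 0): OK
Complementary slackness (lambda_i * g_i(x) = 0 for all i): OK

Verdict: the first failing condition is stationarity -> stat.

stat


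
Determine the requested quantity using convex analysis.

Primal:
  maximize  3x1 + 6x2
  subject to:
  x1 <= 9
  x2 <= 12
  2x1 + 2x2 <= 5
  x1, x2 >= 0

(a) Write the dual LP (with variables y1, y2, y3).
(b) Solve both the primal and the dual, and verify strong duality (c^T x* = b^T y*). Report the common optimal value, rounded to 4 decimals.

The standard primal-dual pair for 'max c^T x s.t. A x <= b, x >= 0' is:
  Dual:  min b^T y  s.t.  A^T y >= c,  y >= 0.

So the dual LP is:
  minimize  9y1 + 12y2 + 5y3
  subject to:
    y1 + 2y3 >= 3
    y2 + 2y3 >= 6
    y1, y2, y3 >= 0

Solving the primal: x* = (0, 2.5).
  primal value c^T x* = 15.
Solving the dual: y* = (0, 0, 3).
  dual value b^T y* = 15.
Strong duality: c^T x* = b^T y*. Confirmed.

15


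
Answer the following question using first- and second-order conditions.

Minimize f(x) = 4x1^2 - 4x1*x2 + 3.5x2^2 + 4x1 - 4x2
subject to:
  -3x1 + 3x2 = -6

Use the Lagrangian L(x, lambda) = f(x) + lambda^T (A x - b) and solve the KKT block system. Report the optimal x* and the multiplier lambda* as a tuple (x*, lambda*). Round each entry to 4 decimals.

Form the Lagrangian:
  L(x, lambda) = (1/2) x^T Q x + c^T x + lambda^T (A x - b)
Stationarity (grad_x L = 0): Q x + c + A^T lambda = 0.
Primal feasibility: A x = b.

This gives the KKT block system:
  [ Q   A^T ] [ x     ]   [-c ]
  [ A    0  ] [ lambda ] = [ b ]

Solving the linear system:
  x*      = (0.8571, -1.1429)
  lambda* = (5.1429)
  f(x*)   = 19.4286

x* = (0.8571, -1.1429), lambda* = (5.1429)


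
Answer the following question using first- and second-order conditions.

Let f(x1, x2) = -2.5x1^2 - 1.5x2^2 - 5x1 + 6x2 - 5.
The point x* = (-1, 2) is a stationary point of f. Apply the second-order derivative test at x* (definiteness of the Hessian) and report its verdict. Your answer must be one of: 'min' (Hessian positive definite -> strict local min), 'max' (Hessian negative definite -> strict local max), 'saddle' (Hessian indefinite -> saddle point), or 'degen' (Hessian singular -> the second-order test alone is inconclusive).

Compute the Hessian H = grad^2 f:
  H = [[-5, 0], [0, -3]]
Verify stationarity: grad f(x*) = H x* + g = (0, 0).
Eigenvalues of H: -5, -3.
Both eigenvalues < 0, so H is negative definite -> x* is a strict local max.

max


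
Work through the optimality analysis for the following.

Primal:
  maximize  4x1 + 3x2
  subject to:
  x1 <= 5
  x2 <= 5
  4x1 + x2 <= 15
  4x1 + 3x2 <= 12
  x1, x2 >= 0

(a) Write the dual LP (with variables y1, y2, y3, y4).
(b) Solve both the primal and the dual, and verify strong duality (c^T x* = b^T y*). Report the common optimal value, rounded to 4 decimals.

The standard primal-dual pair for 'max c^T x s.t. A x <= b, x >= 0' is:
  Dual:  min b^T y  s.t.  A^T y >= c,  y >= 0.

So the dual LP is:
  minimize  5y1 + 5y2 + 15y3 + 12y4
  subject to:
    y1 + 4y3 + 4y4 >= 4
    y2 + y3 + 3y4 >= 3
    y1, y2, y3, y4 >= 0

Solving the primal: x* = (3, 0).
  primal value c^T x* = 12.
Solving the dual: y* = (0, 0, 0, 1).
  dual value b^T y* = 12.
Strong duality: c^T x* = b^T y*. Confirmed.

12


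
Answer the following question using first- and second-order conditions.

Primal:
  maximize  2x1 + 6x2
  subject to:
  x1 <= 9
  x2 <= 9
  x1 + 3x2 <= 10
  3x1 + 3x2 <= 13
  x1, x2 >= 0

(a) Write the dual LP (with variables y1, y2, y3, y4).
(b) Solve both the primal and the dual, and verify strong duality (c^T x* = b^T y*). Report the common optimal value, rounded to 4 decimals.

The standard primal-dual pair for 'max c^T x s.t. A x <= b, x >= 0' is:
  Dual:  min b^T y  s.t.  A^T y >= c,  y >= 0.

So the dual LP is:
  minimize  9y1 + 9y2 + 10y3 + 13y4
  subject to:
    y1 + y3 + 3y4 >= 2
    y2 + 3y3 + 3y4 >= 6
    y1, y2, y3, y4 >= 0

Solving the primal: x* = (1.5, 2.8333).
  primal value c^T x* = 20.
Solving the dual: y* = (0, 0, 2, 0).
  dual value b^T y* = 20.
Strong duality: c^T x* = b^T y*. Confirmed.

20


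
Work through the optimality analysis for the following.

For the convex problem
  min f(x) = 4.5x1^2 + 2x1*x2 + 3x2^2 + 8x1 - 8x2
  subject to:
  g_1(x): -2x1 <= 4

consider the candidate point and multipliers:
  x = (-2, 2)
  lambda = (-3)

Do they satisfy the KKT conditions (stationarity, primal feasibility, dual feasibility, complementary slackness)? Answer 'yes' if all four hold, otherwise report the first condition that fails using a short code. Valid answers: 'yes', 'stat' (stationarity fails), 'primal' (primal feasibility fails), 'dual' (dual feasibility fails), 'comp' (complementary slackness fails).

Gradient of f: grad f(x) = Q x + c = (-6, 0)
Constraint values g_i(x) = a_i^T x - b_i:
  g_1((-2, 2)) = 0
Stationarity residual: grad f(x) + sum_i lambda_i a_i = (0, 0)
  -> stationarity OK
Primal feasibility (all g_i <= 0): OK
Dual feasibility (all lambda_i >= 0): FAILS
Complementary slackness (lambda_i * g_i(x) = 0 for all i): OK

Verdict: the first failing condition is dual_feasibility -> dual.

dual


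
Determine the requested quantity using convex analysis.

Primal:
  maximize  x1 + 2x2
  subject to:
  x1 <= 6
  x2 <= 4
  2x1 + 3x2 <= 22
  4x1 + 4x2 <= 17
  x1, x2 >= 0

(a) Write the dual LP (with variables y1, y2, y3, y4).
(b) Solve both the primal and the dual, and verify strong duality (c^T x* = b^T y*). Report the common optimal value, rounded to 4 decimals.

The standard primal-dual pair for 'max c^T x s.t. A x <= b, x >= 0' is:
  Dual:  min b^T y  s.t.  A^T y >= c,  y >= 0.

So the dual LP is:
  minimize  6y1 + 4y2 + 22y3 + 17y4
  subject to:
    y1 + 2y3 + 4y4 >= 1
    y2 + 3y3 + 4y4 >= 2
    y1, y2, y3, y4 >= 0

Solving the primal: x* = (0.25, 4).
  primal value c^T x* = 8.25.
Solving the dual: y* = (0, 1, 0, 0.25).
  dual value b^T y* = 8.25.
Strong duality: c^T x* = b^T y*. Confirmed.

8.25


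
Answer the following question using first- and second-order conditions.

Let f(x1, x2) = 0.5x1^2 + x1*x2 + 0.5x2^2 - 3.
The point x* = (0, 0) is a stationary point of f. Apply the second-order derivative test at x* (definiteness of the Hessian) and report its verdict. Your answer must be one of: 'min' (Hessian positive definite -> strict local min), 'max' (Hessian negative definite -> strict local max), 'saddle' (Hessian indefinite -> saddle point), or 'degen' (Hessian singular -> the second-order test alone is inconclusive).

Compute the Hessian H = grad^2 f:
  H = [[1, 1], [1, 1]]
Verify stationarity: grad f(x*) = H x* + g = (0, 0).
Eigenvalues of H: 0, 2.
H has a zero eigenvalue (singular; positive semidefinite but not definite), so H is neither positive definite, negative definite, nor indefinite. The second-order test alone is inconclusive -> degen.
(Indeed, f is constant along the null direction of H through x*, so x* is not a strict local extremum.)

degen


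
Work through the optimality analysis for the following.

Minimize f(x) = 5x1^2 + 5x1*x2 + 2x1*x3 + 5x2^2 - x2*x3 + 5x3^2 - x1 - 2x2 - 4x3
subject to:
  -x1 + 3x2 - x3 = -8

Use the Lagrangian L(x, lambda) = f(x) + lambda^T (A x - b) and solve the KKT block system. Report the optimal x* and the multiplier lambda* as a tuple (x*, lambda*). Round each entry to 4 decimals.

Form the Lagrangian:
  L(x, lambda) = (1/2) x^T Q x + c^T x + lambda^T (A x - b)
Stationarity (grad_x L = 0): Q x + c + A^T lambda = 0.
Primal feasibility: A x = b.

This gives the KKT block system:
  [ Q   A^T ] [ x     ]   [-c ]
  [ A    0  ] [ lambda ] = [ b ]

Solving the linear system:
  x*      = (1.5339, -2.0254, 0.3898)
  lambda* = (4.9915)
  f(x*)   = 20.4449

x* = (1.5339, -2.0254, 0.3898), lambda* = (4.9915)


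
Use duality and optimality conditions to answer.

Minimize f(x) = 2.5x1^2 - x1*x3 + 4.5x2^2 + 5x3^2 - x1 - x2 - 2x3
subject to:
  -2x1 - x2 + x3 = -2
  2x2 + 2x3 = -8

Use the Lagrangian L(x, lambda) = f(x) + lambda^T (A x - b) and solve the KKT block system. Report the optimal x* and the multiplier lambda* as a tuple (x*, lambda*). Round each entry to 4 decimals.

Form the Lagrangian:
  L(x, lambda) = (1/2) x^T Q x + c^T x + lambda^T (A x - b)
Stationarity (grad_x L = 0): Q x + c + A^T lambda = 0.
Primal feasibility: A x = b.

This gives the KKT block system:
  [ Q   A^T ] [ x     ]   [-c ]
  [ A    0  ] [ lambda ] = [ b ]

Solving the linear system:
  x*      = (0.9091, -1.9091, -2.0909)
  lambda* = (2.8182, 10.5)
  f(x*)   = 47.4091

x* = (0.9091, -1.9091, -2.0909), lambda* = (2.8182, 10.5)


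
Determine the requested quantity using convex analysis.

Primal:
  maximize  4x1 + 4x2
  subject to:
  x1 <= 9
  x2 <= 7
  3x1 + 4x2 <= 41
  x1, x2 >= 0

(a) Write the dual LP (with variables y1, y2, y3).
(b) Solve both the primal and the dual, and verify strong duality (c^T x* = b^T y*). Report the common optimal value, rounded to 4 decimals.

The standard primal-dual pair for 'max c^T x s.t. A x <= b, x >= 0' is:
  Dual:  min b^T y  s.t.  A^T y >= c,  y >= 0.

So the dual LP is:
  minimize  9y1 + 7y2 + 41y3
  subject to:
    y1 + 3y3 >= 4
    y2 + 4y3 >= 4
    y1, y2, y3 >= 0

Solving the primal: x* = (9, 3.5).
  primal value c^T x* = 50.
Solving the dual: y* = (1, 0, 1).
  dual value b^T y* = 50.
Strong duality: c^T x* = b^T y*. Confirmed.

50


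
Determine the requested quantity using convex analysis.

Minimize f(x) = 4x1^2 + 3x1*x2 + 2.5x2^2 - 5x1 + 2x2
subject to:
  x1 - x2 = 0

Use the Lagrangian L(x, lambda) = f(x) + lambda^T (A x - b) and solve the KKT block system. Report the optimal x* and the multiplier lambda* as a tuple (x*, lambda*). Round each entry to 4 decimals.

Form the Lagrangian:
  L(x, lambda) = (1/2) x^T Q x + c^T x + lambda^T (A x - b)
Stationarity (grad_x L = 0): Q x + c + A^T lambda = 0.
Primal feasibility: A x = b.

This gives the KKT block system:
  [ Q   A^T ] [ x     ]   [-c ]
  [ A    0  ] [ lambda ] = [ b ]

Solving the linear system:
  x*      = (0.1579, 0.1579)
  lambda* = (3.2632)
  f(x*)   = -0.2368

x* = (0.1579, 0.1579), lambda* = (3.2632)


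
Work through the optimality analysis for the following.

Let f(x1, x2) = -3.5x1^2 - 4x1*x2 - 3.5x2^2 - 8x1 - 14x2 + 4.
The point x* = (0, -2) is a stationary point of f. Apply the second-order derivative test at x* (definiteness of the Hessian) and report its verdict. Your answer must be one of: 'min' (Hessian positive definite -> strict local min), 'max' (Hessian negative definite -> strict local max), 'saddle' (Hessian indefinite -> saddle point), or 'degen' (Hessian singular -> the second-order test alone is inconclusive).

Compute the Hessian H = grad^2 f:
  H = [[-7, -4], [-4, -7]]
Verify stationarity: grad f(x*) = H x* + g = (0, 0).
Eigenvalues of H: -11, -3.
Both eigenvalues < 0, so H is negative definite -> x* is a strict local max.

max


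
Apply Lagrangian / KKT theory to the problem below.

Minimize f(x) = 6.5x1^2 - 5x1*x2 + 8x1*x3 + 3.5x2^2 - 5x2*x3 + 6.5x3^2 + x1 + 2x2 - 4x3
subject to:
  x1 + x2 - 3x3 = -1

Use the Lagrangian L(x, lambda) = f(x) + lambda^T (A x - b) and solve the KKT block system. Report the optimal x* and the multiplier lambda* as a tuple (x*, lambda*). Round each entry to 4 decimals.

Form the Lagrangian:
  L(x, lambda) = (1/2) x^T Q x + c^T x + lambda^T (A x - b)
Stationarity (grad_x L = 0): Q x + c + A^T lambda = 0.
Primal feasibility: A x = b.

This gives the KKT block system:
  [ Q   A^T ] [ x     ]   [-c ]
  [ A    0  ] [ lambda ] = [ b ]

Solving the linear system:
  x*      = (-0.2162, -0.1951, 0.1962)
  lambda* = (-0.7344)
  f(x*)   = -1.0629

x* = (-0.2162, -0.1951, 0.1962), lambda* = (-0.7344)


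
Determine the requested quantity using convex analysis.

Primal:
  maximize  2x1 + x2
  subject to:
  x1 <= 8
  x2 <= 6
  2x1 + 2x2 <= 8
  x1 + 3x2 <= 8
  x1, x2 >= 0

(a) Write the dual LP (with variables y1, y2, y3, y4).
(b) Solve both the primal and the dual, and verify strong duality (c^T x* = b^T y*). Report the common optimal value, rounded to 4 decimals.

The standard primal-dual pair for 'max c^T x s.t. A x <= b, x >= 0' is:
  Dual:  min b^T y  s.t.  A^T y >= c,  y >= 0.

So the dual LP is:
  minimize  8y1 + 6y2 + 8y3 + 8y4
  subject to:
    y1 + 2y3 + y4 >= 2
    y2 + 2y3 + 3y4 >= 1
    y1, y2, y3, y4 >= 0

Solving the primal: x* = (4, 0).
  primal value c^T x* = 8.
Solving the dual: y* = (0, 0, 1, 0).
  dual value b^T y* = 8.
Strong duality: c^T x* = b^T y*. Confirmed.

8


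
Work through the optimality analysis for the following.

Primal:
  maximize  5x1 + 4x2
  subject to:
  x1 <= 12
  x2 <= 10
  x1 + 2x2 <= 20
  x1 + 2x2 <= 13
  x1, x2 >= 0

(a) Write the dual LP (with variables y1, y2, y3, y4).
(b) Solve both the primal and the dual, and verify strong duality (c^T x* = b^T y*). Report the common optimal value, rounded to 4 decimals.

The standard primal-dual pair for 'max c^T x s.t. A x <= b, x >= 0' is:
  Dual:  min b^T y  s.t.  A^T y >= c,  y >= 0.

So the dual LP is:
  minimize  12y1 + 10y2 + 20y3 + 13y4
  subject to:
    y1 + y3 + y4 >= 5
    y2 + 2y3 + 2y4 >= 4
    y1, y2, y3, y4 >= 0

Solving the primal: x* = (12, 0.5).
  primal value c^T x* = 62.
Solving the dual: y* = (3, 0, 0, 2).
  dual value b^T y* = 62.
Strong duality: c^T x* = b^T y*. Confirmed.

62


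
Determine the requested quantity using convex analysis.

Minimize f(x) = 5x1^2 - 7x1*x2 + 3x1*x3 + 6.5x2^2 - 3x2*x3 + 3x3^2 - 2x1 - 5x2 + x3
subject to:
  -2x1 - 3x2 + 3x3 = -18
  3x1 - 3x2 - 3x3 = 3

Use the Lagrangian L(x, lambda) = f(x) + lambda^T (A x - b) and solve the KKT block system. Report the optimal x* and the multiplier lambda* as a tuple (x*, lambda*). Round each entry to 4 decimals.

Form the Lagrangian:
  L(x, lambda) = (1/2) x^T Q x + c^T x + lambda^T (A x - b)
Stationarity (grad_x L = 0): Q x + c + A^T lambda = 0.
Primal feasibility: A x = b.

This gives the KKT block system:
  [ Q   A^T ] [ x     ]   [-c ]
  [ A    0  ] [ lambda ] = [ b ]

Solving the linear system:
  x*      = (2.8472, 2.9745, -1.1273)
  lambda* = (3.8778, 1.8291)
  f(x*)   = 21.309

x* = (2.8472, 2.9745, -1.1273), lambda* = (3.8778, 1.8291)


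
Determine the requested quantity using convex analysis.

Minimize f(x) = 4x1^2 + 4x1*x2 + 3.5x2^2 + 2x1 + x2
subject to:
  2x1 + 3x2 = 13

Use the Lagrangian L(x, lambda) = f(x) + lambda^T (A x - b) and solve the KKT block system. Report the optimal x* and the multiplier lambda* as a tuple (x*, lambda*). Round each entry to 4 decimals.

Form the Lagrangian:
  L(x, lambda) = (1/2) x^T Q x + c^T x + lambda^T (A x - b)
Stationarity (grad_x L = 0): Q x + c + A^T lambda = 0.
Primal feasibility: A x = b.

This gives the KKT block system:
  [ Q   A^T ] [ x     ]   [-c ]
  [ A    0  ] [ lambda ] = [ b ]

Solving the linear system:
  x*      = (0.2692, 4.1538)
  lambda* = (-10.3846)
  f(x*)   = 69.8462

x* = (0.2692, 4.1538), lambda* = (-10.3846)


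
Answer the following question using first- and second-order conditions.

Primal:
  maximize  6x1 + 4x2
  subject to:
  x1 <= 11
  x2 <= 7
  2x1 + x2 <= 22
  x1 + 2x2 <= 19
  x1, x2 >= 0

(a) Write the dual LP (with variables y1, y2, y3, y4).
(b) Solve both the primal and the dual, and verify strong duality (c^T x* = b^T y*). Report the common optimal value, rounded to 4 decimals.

The standard primal-dual pair for 'max c^T x s.t. A x <= b, x >= 0' is:
  Dual:  min b^T y  s.t.  A^T y >= c,  y >= 0.

So the dual LP is:
  minimize  11y1 + 7y2 + 22y3 + 19y4
  subject to:
    y1 + 2y3 + y4 >= 6
    y2 + y3 + 2y4 >= 4
    y1, y2, y3, y4 >= 0

Solving the primal: x* = (8.3333, 5.3333).
  primal value c^T x* = 71.3333.
Solving the dual: y* = (0, 0, 2.6667, 0.6667).
  dual value b^T y* = 71.3333.
Strong duality: c^T x* = b^T y*. Confirmed.

71.3333


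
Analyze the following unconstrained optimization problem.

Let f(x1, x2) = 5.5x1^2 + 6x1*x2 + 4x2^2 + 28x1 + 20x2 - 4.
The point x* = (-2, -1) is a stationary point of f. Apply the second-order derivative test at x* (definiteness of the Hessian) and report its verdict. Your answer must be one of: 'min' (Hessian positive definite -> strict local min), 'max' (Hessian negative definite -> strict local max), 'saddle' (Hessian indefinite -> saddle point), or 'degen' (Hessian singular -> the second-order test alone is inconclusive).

Compute the Hessian H = grad^2 f:
  H = [[11, 6], [6, 8]]
Verify stationarity: grad f(x*) = H x* + g = (0, 0).
Eigenvalues of H: 3.3153, 15.6847.
Both eigenvalues > 0, so H is positive definite -> x* is a strict local min.

min


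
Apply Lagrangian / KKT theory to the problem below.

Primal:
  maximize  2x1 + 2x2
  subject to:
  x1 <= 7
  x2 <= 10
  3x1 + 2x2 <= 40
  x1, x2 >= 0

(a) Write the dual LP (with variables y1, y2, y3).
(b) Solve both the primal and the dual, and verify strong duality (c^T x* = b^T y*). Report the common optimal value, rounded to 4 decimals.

The standard primal-dual pair for 'max c^T x s.t. A x <= b, x >= 0' is:
  Dual:  min b^T y  s.t.  A^T y >= c,  y >= 0.

So the dual LP is:
  minimize  7y1 + 10y2 + 40y3
  subject to:
    y1 + 3y3 >= 2
    y2 + 2y3 >= 2
    y1, y2, y3 >= 0

Solving the primal: x* = (6.6667, 10).
  primal value c^T x* = 33.3333.
Solving the dual: y* = (0, 0.6667, 0.6667).
  dual value b^T y* = 33.3333.
Strong duality: c^T x* = b^T y*. Confirmed.

33.3333


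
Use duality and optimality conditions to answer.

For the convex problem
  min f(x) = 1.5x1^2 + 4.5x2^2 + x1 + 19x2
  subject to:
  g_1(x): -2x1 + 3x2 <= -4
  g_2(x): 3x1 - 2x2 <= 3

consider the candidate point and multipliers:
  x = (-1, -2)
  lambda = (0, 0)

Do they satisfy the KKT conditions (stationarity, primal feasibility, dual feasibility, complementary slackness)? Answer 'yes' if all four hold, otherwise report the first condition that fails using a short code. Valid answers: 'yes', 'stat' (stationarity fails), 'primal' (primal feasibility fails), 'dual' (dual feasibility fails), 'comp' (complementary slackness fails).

Gradient of f: grad f(x) = Q x + c = (-2, 1)
Constraint values g_i(x) = a_i^T x - b_i:
  g_1((-1, -2)) = 0
  g_2((-1, -2)) = -2
Stationarity residual: grad f(x) + sum_i lambda_i a_i = (-2, 1)
  -> stationarity FAILS
Primal feasibility (all g_i <= 0): OK
Dual feasibility (all lambda_i >= 0): OK
Complementary slackness (lambda_i * g_i(x) = 0 for all i): OK

Verdict: the first failing condition is stationarity -> stat.

stat


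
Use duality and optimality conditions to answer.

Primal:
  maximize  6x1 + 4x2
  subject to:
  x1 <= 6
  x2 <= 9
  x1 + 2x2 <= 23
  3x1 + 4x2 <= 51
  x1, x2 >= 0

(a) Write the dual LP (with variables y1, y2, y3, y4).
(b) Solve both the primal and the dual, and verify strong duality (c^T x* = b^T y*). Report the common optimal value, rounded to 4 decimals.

The standard primal-dual pair for 'max c^T x s.t. A x <= b, x >= 0' is:
  Dual:  min b^T y  s.t.  A^T y >= c,  y >= 0.

So the dual LP is:
  minimize  6y1 + 9y2 + 23y3 + 51y4
  subject to:
    y1 + y3 + 3y4 >= 6
    y2 + 2y3 + 4y4 >= 4
    y1, y2, y3, y4 >= 0

Solving the primal: x* = (6, 8.25).
  primal value c^T x* = 69.
Solving the dual: y* = (3, 0, 0, 1).
  dual value b^T y* = 69.
Strong duality: c^T x* = b^T y*. Confirmed.

69


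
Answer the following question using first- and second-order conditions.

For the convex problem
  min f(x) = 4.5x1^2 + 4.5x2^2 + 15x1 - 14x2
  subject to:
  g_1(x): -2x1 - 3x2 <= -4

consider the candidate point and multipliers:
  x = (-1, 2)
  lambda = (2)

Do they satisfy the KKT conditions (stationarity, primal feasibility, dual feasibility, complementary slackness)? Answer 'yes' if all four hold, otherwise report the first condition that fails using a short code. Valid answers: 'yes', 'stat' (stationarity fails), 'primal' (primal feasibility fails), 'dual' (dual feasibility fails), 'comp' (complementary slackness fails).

Gradient of f: grad f(x) = Q x + c = (6, 4)
Constraint values g_i(x) = a_i^T x - b_i:
  g_1((-1, 2)) = 0
Stationarity residual: grad f(x) + sum_i lambda_i a_i = (2, -2)
  -> stationarity FAILS
Primal feasibility (all g_i <= 0): OK
Dual feasibility (all lambda_i >= 0): OK
Complementary slackness (lambda_i * g_i(x) = 0 for all i): OK

Verdict: the first failing condition is stationarity -> stat.

stat


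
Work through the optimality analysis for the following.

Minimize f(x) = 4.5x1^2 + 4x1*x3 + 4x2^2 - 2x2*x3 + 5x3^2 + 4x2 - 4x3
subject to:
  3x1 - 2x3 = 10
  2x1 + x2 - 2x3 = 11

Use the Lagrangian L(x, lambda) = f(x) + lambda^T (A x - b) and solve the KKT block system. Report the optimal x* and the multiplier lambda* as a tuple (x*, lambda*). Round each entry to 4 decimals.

Form the Lagrangian:
  L(x, lambda) = (1/2) x^T Q x + c^T x + lambda^T (A x - b)
Stationarity (grad_x L = 0): Q x + c + A^T lambda = 0.
Primal feasibility: A x = b.

This gives the KKT block system:
  [ Q   A^T ] [ x     ]   [-c ]
  [ A    0  ] [ lambda ] = [ b ]

Solving the linear system:
  x*      = (1.8022, 2.8022, -2.2967)
  lambda* = (18.3297, -31.011)
  f(x*)   = 89.1099

x* = (1.8022, 2.8022, -2.2967), lambda* = (18.3297, -31.011)


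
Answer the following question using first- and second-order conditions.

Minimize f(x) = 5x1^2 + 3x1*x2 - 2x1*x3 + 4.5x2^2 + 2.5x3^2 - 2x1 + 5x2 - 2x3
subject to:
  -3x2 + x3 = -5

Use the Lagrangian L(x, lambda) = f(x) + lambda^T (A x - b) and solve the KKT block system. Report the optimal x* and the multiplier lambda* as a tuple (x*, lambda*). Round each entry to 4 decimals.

Form the Lagrangian:
  L(x, lambda) = (1/2) x^T Q x + c^T x + lambda^T (A x - b)
Stationarity (grad_x L = 0): Q x + c + A^T lambda = 0.
Primal feasibility: A x = b.

This gives the KKT block system:
  [ Q   A^T ] [ x     ]   [-c ]
  [ A    0  ] [ lambda ] = [ b ]

Solving the linear system:
  x*      = (-0.3842, 1.3861, -0.8418)
  lambda* = (5.4407)
  f(x*)   = 18.2928

x* = (-0.3842, 1.3861, -0.8418), lambda* = (5.4407)


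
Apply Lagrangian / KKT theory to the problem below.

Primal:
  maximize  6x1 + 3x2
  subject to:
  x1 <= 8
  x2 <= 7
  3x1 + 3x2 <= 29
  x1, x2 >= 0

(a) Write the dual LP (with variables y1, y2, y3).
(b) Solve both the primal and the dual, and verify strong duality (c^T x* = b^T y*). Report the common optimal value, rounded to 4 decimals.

The standard primal-dual pair for 'max c^T x s.t. A x <= b, x >= 0' is:
  Dual:  min b^T y  s.t.  A^T y >= c,  y >= 0.

So the dual LP is:
  minimize  8y1 + 7y2 + 29y3
  subject to:
    y1 + 3y3 >= 6
    y2 + 3y3 >= 3
    y1, y2, y3 >= 0

Solving the primal: x* = (8, 1.6667).
  primal value c^T x* = 53.
Solving the dual: y* = (3, 0, 1).
  dual value b^T y* = 53.
Strong duality: c^T x* = b^T y*. Confirmed.

53


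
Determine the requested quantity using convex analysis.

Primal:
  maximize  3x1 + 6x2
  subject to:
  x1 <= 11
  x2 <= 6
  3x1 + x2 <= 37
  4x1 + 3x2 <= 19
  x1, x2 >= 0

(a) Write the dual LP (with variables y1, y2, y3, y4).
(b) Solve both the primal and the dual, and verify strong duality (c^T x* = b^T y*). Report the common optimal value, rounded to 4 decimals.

The standard primal-dual pair for 'max c^T x s.t. A x <= b, x >= 0' is:
  Dual:  min b^T y  s.t.  A^T y >= c,  y >= 0.

So the dual LP is:
  minimize  11y1 + 6y2 + 37y3 + 19y4
  subject to:
    y1 + 3y3 + 4y4 >= 3
    y2 + y3 + 3y4 >= 6
    y1, y2, y3, y4 >= 0

Solving the primal: x* = (0.25, 6).
  primal value c^T x* = 36.75.
Solving the dual: y* = (0, 3.75, 0, 0.75).
  dual value b^T y* = 36.75.
Strong duality: c^T x* = b^T y*. Confirmed.

36.75


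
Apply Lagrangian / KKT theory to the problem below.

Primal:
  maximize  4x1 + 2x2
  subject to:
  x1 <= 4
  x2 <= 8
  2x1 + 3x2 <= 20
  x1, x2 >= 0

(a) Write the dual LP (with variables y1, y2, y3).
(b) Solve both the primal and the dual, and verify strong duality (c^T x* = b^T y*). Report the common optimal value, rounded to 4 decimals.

The standard primal-dual pair for 'max c^T x s.t. A x <= b, x >= 0' is:
  Dual:  min b^T y  s.t.  A^T y >= c,  y >= 0.

So the dual LP is:
  minimize  4y1 + 8y2 + 20y3
  subject to:
    y1 + 2y3 >= 4
    y2 + 3y3 >= 2
    y1, y2, y3 >= 0

Solving the primal: x* = (4, 4).
  primal value c^T x* = 24.
Solving the dual: y* = (2.6667, 0, 0.6667).
  dual value b^T y* = 24.
Strong duality: c^T x* = b^T y*. Confirmed.

24


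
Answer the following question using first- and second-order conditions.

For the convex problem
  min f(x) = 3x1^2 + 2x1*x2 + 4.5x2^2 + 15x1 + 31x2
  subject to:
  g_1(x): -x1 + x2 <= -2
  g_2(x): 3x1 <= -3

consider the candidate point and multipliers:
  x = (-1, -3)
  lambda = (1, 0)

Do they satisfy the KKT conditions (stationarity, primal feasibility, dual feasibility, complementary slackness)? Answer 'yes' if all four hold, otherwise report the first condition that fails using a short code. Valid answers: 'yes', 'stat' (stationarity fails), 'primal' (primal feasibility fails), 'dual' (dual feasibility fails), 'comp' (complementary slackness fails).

Gradient of f: grad f(x) = Q x + c = (3, 2)
Constraint values g_i(x) = a_i^T x - b_i:
  g_1((-1, -3)) = 0
  g_2((-1, -3)) = 0
Stationarity residual: grad f(x) + sum_i lambda_i a_i = (2, 3)
  -> stationarity FAILS
Primal feasibility (all g_i <= 0): OK
Dual feasibility (all lambda_i >= 0): OK
Complementary slackness (lambda_i * g_i(x) = 0 for all i): OK

Verdict: the first failing condition is stationarity -> stat.

stat


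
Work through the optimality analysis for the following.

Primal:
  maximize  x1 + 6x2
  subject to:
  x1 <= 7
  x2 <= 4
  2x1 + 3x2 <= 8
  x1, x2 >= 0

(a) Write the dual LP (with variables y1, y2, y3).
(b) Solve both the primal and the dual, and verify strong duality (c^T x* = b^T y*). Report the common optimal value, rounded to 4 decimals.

The standard primal-dual pair for 'max c^T x s.t. A x <= b, x >= 0' is:
  Dual:  min b^T y  s.t.  A^T y >= c,  y >= 0.

So the dual LP is:
  minimize  7y1 + 4y2 + 8y3
  subject to:
    y1 + 2y3 >= 1
    y2 + 3y3 >= 6
    y1, y2, y3 >= 0

Solving the primal: x* = (0, 2.6667).
  primal value c^T x* = 16.
Solving the dual: y* = (0, 0, 2).
  dual value b^T y* = 16.
Strong duality: c^T x* = b^T y*. Confirmed.

16


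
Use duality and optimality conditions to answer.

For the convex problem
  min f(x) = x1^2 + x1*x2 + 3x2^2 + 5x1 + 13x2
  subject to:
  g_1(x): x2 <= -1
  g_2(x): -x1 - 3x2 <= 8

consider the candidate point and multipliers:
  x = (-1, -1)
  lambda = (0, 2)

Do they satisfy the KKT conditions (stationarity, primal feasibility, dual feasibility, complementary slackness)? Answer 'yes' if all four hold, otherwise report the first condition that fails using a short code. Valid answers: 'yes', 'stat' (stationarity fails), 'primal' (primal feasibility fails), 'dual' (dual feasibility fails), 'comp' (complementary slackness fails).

Gradient of f: grad f(x) = Q x + c = (2, 6)
Constraint values g_i(x) = a_i^T x - b_i:
  g_1((-1, -1)) = 0
  g_2((-1, -1)) = -4
Stationarity residual: grad f(x) + sum_i lambda_i a_i = (0, 0)
  -> stationarity OK
Primal feasibility (all g_i <= 0): OK
Dual feasibility (all lambda_i >= 0): OK
Complementary slackness (lambda_i * g_i(x) = 0 for all i): FAILS

Verdict: the first failing condition is complementary_slackness -> comp.

comp


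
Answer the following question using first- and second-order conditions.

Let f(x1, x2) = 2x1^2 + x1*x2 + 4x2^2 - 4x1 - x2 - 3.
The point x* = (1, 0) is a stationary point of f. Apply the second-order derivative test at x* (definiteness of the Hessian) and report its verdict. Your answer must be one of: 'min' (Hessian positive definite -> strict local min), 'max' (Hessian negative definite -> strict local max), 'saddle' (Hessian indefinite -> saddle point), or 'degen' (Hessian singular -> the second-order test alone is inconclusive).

Compute the Hessian H = grad^2 f:
  H = [[4, 1], [1, 8]]
Verify stationarity: grad f(x*) = H x* + g = (0, 0).
Eigenvalues of H: 3.7639, 8.2361.
Both eigenvalues > 0, so H is positive definite -> x* is a strict local min.

min


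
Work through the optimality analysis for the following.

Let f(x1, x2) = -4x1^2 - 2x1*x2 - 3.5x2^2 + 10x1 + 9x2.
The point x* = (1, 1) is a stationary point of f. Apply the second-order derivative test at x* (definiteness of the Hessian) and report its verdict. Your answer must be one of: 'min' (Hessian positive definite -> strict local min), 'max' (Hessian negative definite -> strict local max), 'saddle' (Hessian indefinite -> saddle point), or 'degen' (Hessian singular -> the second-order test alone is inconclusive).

Compute the Hessian H = grad^2 f:
  H = [[-8, -2], [-2, -7]]
Verify stationarity: grad f(x*) = H x* + g = (0, 0).
Eigenvalues of H: -9.5616, -5.4384.
Both eigenvalues < 0, so H is negative definite -> x* is a strict local max.

max


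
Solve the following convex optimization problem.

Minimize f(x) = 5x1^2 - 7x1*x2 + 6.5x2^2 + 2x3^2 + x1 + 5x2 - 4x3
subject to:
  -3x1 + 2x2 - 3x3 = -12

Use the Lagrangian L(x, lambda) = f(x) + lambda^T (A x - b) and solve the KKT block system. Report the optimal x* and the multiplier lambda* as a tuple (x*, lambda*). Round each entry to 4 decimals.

Form the Lagrangian:
  L(x, lambda) = (1/2) x^T Q x + c^T x + lambda^T (A x - b)
Stationarity (grad_x L = 0): Q x + c + A^T lambda = 0.
Primal feasibility: A x = b.

This gives the KKT block system:
  [ Q   A^T ] [ x     ]   [-c ]
  [ A    0  ] [ lambda ] = [ b ]

Solving the linear system:
  x*      = (0.3252, -0.667, 3.2302)
  lambda* = (2.9736)
  f(x*)   = 9.8761

x* = (0.3252, -0.667, 3.2302), lambda* = (2.9736)


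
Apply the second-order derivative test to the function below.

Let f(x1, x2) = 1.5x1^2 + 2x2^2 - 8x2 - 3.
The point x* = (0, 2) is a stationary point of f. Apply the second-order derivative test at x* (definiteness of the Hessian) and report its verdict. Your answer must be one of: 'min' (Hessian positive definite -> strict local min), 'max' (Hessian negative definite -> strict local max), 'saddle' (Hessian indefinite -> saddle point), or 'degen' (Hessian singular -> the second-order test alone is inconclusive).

Compute the Hessian H = grad^2 f:
  H = [[3, 0], [0, 4]]
Verify stationarity: grad f(x*) = H x* + g = (0, 0).
Eigenvalues of H: 3, 4.
Both eigenvalues > 0, so H is positive definite -> x* is a strict local min.

min
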